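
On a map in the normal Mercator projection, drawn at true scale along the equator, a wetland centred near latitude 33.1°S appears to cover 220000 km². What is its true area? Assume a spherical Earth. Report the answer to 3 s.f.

154000 km²

The Mercator projection is conformal; its linear scale factor is the same in every direction and equals sec φ = 1/cos φ.
Areal scale = k² = sec²φ = 1/cos²(33.1°) = 1/0.8377² = 1.425.
True area = apparent / (areal scale) = 220000 / 1.425 ≈ 154000 km².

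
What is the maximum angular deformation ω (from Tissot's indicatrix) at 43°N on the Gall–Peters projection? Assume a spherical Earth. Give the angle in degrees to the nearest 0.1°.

3.9°

Gall–Peters is a cylindrical equal-area projection with standard parallels at ±45°. For cylindrical equal-area with standard parallel φ₀, h = cos φ / cos φ₀ and k = cos φ₀ / cos φ, so h·k = 1.
At 43°: h = 1.034, k = 0.9668; principal scales a = 1.034, b = 0.9668.
sin(ω/2) = (a − b)/(a + b) = 0.06744/2.001 = 0.03370, so ω = 2 arcsin(0.03370) ≈ 3.9°.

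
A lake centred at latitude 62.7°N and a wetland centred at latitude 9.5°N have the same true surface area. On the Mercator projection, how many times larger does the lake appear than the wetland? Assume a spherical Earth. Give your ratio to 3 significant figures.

Mercator areal scale is sec²φ.
At 62.7°: sec²(62.7°) = 1/0.4586² = 4.754.
At 9.5°: sec²(9.5°) = 1/0.9863² = 1.028.
Ratio = 4.754/1.028 = cos²(9.5°)/cos²(62.7°) ≈ 4.62.

4.62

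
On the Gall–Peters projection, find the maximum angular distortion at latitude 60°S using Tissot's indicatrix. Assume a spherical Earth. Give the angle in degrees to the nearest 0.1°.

38.9°

Gall–Peters is a cylindrical equal-area projection with standard parallels at ±45°. Cylindrical equal-area (φ₀ = 45°): h = cos φ / cos 45° along meridians, k = cos 45° / cos φ along parallels; h·k = 1.
At 60°: h = 0.7071, k = 1.414; principal scales a = 1.414, b = 0.7071.
sin(ω/2) = (a − b)/(a + b) = 0.7071/2.121 = 0.3333, so ω = 2 arcsin(0.3333) ≈ 38.9°.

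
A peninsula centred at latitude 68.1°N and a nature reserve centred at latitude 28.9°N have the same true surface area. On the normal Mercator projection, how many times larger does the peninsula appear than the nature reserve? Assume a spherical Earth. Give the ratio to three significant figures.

On Mercator, area is exaggerated by sec²φ = 1/cos²φ.
At 68.1°: sec²(68.1°) = 1/0.3730² = 7.188.
At 28.9°: sec²(28.9°) = 1/0.8755² = 1.305.
Ratio = 7.188/1.305 = cos²(28.9°)/cos²(68.1°) ≈ 5.51.

5.51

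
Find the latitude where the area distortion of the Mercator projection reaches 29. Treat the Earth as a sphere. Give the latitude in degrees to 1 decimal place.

Mercator areal scale is sec²φ.
sec²φ = 29  ⇒  cos²φ = 0.03448  ⇒  cos φ = 0.1857.
φ = arccos(0.1857) ≈ 79.3°.

79.3°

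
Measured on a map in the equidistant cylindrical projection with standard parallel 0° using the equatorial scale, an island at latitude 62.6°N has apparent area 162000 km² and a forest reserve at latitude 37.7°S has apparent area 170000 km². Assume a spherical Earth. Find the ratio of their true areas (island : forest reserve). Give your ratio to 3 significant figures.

On the plate carrée, areal scale = h·k = 1 × sec φ, so true area = apparent × cos φ.
True area of island: 162000 × cos(62.6°) = 162000 × 0.4602 = 74550 km².
True area of forest reserve: 170000 × cos(37.7°) = 170000 × 0.7912 = 134500 km².
Ratio = 74550 / 134500 ≈ 0.554.

0.554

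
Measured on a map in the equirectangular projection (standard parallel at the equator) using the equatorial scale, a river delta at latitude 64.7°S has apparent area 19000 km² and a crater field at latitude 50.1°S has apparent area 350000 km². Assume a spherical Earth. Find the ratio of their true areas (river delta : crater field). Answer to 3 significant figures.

On the plate carrée, areal scale = h·k = 1 × sec φ, so true area = apparent × cos φ.
True area of river delta: 19000 × cos(64.7°) = 19000 × 0.4274 = 8120 km².
True area of crater field: 350000 × cos(50.1°) = 350000 × 0.6414 = 224500 km².
Ratio = 8120 / 224500 ≈ 0.0362.

0.0362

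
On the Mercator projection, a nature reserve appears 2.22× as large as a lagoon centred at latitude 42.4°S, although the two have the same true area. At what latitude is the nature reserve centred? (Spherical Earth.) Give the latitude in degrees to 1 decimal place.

60.3°

Mercator areal scale is sec²φ, so apparent-area ratio = sec²φ₁ / sec²φ₂ = cos²φ₂ / cos²φ₁.
cos²φ₂ / cos²φ₁ = 2.22  ⇒  cos φ₁ = cos 42.4° / √2.22 = 0.7385/1.490 = 0.4956.
φ₁ = arccos(0.4956) ≈ 60.3°.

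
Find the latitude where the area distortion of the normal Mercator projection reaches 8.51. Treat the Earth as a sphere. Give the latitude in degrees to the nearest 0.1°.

Mercator areal scale is sec²φ.
sec²φ = 8.51  ⇒  cos²φ = 0.1175  ⇒  cos φ = 0.3428.
φ = arccos(0.3428) ≈ 70.0°.

70.0°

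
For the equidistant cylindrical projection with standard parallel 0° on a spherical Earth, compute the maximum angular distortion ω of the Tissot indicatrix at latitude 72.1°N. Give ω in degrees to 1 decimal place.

Plate carrée maps x = Rλ, y = Rφ. The meridian scale is h = 1 and the parallel scale is k = 1/cos φ = sec φ.
At 72.1°: h = 1.000, k = 3.254; principal scales a = 3.254, b = 1.000.
sin(ω/2) = (a − b)/(a + b) = 2.254/4.254 = 0.5298, so ω = 2 arcsin(0.5298) ≈ 64.0°.

64.0°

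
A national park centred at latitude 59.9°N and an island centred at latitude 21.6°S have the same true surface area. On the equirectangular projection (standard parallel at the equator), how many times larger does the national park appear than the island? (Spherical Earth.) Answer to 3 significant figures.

1.85

Plate carrée maps x = Rλ, y = Rφ. The meridian scale is h = 1 and the parallel scale is k = 1/cos φ = sec φ.
Areal scale at 59.9°: h·k = 1.000 × 1.994 = 1.994.
Areal scale at 21.6°: h·k = 1.000 × 1.076 = 1.076.
Ratio = 1.994/1.076 ≈ 1.85.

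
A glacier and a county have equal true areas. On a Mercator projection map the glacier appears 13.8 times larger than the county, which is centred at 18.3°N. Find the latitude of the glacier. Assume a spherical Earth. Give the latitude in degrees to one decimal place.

75.2°

Mercator areal scale is sec²φ, so apparent-area ratio = sec²φ₁ / sec²φ₂ = cos²φ₂ / cos²φ₁.
cos²φ₂ / cos²φ₁ = 13.8  ⇒  cos φ₁ = cos 18.3° / √13.8 = 0.9494/3.715 = 0.2556.
φ₁ = arccos(0.2556) ≈ 75.2°.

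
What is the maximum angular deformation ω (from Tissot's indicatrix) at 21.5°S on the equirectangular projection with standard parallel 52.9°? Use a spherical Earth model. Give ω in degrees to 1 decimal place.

24.6°

With standard parallel φ₀ = 52.9°, the equirectangular projection gives x = Rλ cos φ₀, y = Rφ, so h = 1 and k = cos 52.9° / cos φ.
At 21.5°: h = 1.000, k = 0.6483; principal scales a = 1.000, b = 0.6483.
sin(ω/2) = (a − b)/(a + b) = 0.3517/1.648 = 0.2134, so ω = 2 arcsin(0.2134) ≈ 24.6°.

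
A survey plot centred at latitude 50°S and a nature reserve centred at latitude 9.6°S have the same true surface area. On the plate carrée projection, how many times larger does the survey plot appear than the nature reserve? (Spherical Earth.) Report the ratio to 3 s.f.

1.53

Plate carrée maps x = Rλ, y = Rφ. The meridian scale is h = 1 and the parallel scale is k = 1/cos φ = sec φ.
Areal scale at 50°: h·k = 1.000 × 1.556 = 1.556.
Areal scale at 9.6°: h·k = 1.000 × 1.014 = 1.014.
Ratio = 1.556/1.014 ≈ 1.53.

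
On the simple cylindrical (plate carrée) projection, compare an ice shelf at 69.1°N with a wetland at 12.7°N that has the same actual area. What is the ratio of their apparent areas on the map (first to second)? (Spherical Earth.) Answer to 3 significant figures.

Plate carrée maps x = Rλ, y = Rφ. The meridian scale is h = 1 and the parallel scale is k = 1/cos φ = sec φ.
Areal scale at 69.1°: h·k = 1.000 × 2.803 = 2.803.
Areal scale at 12.7°: h·k = 1.000 × 1.025 = 1.025.
Ratio = 2.803/1.025 ≈ 2.73.

2.73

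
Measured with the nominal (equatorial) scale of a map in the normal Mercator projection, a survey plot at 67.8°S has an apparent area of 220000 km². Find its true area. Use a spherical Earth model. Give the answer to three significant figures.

31400 km²

For Mercator, h = k = sec φ (a conformal cylindrical projection has a single point scale, 1/cos φ).
Areal scale = k² = sec²φ = 1/cos²(67.8°) = 1/0.3778² = 7.005.
True area = apparent / (areal scale) = 220000 / 7.005 ≈ 31400 km².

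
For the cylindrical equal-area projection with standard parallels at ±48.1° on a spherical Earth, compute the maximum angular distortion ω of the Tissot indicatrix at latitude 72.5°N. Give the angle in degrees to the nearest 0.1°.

83.0°

A cylindrical equal-area projection with standard parallel φ₀ has meridian scale h = cos φ / cos φ₀ and parallel scale k = cos φ₀ / cos φ (so areas are preserved, h·k = 1).
At 72.5°: h = 0.4503, k = 2.221; principal scales a = 2.221, b = 0.4503.
sin(ω/2) = (a − b)/(a + b) = 1.771/2.671 = 0.6629, so ω = 2 arcsin(0.6629) ≈ 83.0°.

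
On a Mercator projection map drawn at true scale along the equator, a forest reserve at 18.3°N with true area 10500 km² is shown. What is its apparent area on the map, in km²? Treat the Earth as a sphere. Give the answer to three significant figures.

11600 km²

The Mercator projection is conformal; its linear scale factor is the same in every direction and equals sec φ = 1/cos φ.
Areal scale = k² = sec²φ = 1/cos²(18.3°) = 1/0.9494² = 1.109.
Apparent area = 10500 × 1.109 ≈ 11600 km².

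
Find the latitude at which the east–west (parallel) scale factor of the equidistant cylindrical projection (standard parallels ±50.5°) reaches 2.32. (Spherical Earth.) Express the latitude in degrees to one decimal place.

74.1°

The equidistant cylindrical projection with φ₀ = 50.5° has h = 1 (meridians true) and k = cos φ₀ / cos φ along parallels.
k = cos φ₀ / cos φ = 2.32  ⇒  cos φ = cos 50.5° / 2.32 = 0.2742.
φ = arccos(0.2742) ≈ 74.1°.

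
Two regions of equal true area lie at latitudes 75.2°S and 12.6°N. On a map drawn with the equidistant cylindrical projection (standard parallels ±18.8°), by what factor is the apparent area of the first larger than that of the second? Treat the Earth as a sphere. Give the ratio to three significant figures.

3.82

With standard parallel φ₀ = 18.8°, the equirectangular projection gives x = Rλ cos φ₀, y = Rφ, so h = 1 and k = cos 18.8° / cos φ.
Areal scale at 75.2°: h·k = 1.000 × 3.706 = 3.706.
Areal scale at 12.6°: h·k = 1.000 × 0.9700 = 0.9700.
Ratio = 3.706/0.9700 ≈ 3.82.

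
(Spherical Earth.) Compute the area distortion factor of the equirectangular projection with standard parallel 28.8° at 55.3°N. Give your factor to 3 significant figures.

1.54

In the equirectangular projection with standard parallel φ₀ = 28.8° (x = Rλ cos φ₀, y = Rφ), meridians are true-scale (h = 1) and the parallel scale is k = cos φ₀ / cos φ.
Areal scale = h·k = 1 × cos φ₀ / cos φ; at 55.3°, h = 1.000, k = 1.539, so h·k = 1.539.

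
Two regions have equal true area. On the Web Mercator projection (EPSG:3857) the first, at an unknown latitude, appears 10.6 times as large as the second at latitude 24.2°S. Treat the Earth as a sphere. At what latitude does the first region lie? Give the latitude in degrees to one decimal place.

For equal true areas on Mercator, apparent areas scale as sec²φ, so the ratio is cos²φ₂ / cos²φ₁.
cos²φ₂ / cos²φ₁ = 10.6  ⇒  cos φ₁ = cos 24.2° / √10.6 = 0.9121/3.256 = 0.2802.
φ₁ = arccos(0.2802) ≈ 73.7°.

73.7°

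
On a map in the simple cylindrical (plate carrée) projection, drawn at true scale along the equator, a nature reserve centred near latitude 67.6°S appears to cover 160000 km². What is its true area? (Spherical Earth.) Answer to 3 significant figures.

For the equirectangular projection with φ₀ = 0 (plate carrée), h = 1 along meridians and k = sec φ along parallels.
Areal scale = h·k = 1 × sec φ; at 67.6°, h = 1.000, k = 2.624, so h·k = 2.624.
True area = apparent / (areal scale) = 160000 / 2.624 ≈ 61000 km².

61000 km²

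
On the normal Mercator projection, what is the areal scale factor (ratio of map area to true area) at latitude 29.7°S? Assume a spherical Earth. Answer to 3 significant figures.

The Mercator projection is conformal; its linear scale factor is the same in every direction and equals sec φ = 1/cos φ.
Areal scale = k² = sec²φ = 1/cos²(29.7°) = 1/0.8686² = 1.325.

1.33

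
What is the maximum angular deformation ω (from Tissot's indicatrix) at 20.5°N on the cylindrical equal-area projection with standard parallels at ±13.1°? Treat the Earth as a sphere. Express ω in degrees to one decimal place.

Cylindrical equal-area (φ₀ = 13.1°): h = cos φ / cos 13.1° along meridians, k = cos 13.1° / cos φ along parallels; h·k = 1.
At 20.5°: h = 0.9617, k = 1.040; principal scales a = 1.040, b = 0.9617.
sin(ω/2) = (a − b)/(a + b) = 0.07813/2.002 = 0.03903, so ω = 2 arcsin(0.03903) ≈ 4.5°.

4.5°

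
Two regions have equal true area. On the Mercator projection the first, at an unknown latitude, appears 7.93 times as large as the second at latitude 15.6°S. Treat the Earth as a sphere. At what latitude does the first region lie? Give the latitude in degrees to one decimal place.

For equal true areas on Mercator, apparent areas scale as sec²φ, so the ratio is cos²φ₂ / cos²φ₁.
cos²φ₂ / cos²φ₁ = 7.93  ⇒  cos φ₁ = cos 15.6° / √7.93 = 0.9632/2.816 = 0.3420.
φ₁ = arccos(0.3420) ≈ 70.0°.

70.0°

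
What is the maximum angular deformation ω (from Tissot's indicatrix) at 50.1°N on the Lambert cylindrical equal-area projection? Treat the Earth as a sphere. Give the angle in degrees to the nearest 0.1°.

The Lambert cylindrical equal-area projection is the cylindrical equal-area projection with its standard parallel at the equator (φ₀ = 0). A cylindrical equal-area projection with standard parallel φ₀ has meridian scale h = cos φ / cos φ₀ and parallel scale k = cos φ₀ / cos φ (so areas are preserved, h·k = 1).
At 50.1°: h = 0.6414, k = 1.559; principal scales a = 1.559, b = 0.6414.
sin(ω/2) = (a − b)/(a + b) = 0.9175/2.200 = 0.4170, so ω = 2 arcsin(0.4170) ≈ 49.3°.

49.3°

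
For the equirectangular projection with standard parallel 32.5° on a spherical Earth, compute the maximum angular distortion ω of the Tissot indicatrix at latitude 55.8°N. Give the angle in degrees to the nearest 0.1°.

With standard parallel φ₀ = 32.5°, the equirectangular projection gives x = Rλ cos φ₀, y = Rφ, so h = 1 and k = cos 32.5° / cos φ.
At 55.8°: h = 1.000, k = 1.500; principal scales a = 1.500, b = 1.000.
sin(ω/2) = (a − b)/(a + b) = 0.5005/2.500 = 0.2002, so ω = 2 arcsin(0.2002) ≈ 23.1°.

23.1°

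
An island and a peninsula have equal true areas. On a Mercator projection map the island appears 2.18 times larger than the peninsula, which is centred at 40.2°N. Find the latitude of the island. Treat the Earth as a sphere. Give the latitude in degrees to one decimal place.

For equal true areas on Mercator, apparent areas scale as sec²φ, so the ratio is cos²φ₂ / cos²φ₁.
cos²φ₂ / cos²φ₁ = 2.18  ⇒  cos φ₁ = cos 40.2° / √2.18 = 0.7638/1.476 = 0.5173.
φ₁ = arccos(0.5173) ≈ 58.8°.

58.8°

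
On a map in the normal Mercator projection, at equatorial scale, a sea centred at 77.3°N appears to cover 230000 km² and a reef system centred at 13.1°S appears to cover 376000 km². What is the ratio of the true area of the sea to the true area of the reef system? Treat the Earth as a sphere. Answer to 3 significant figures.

0.0312

On Mercator the areal scale is sec²φ, so true area = apparent × cos²φ.
True area of sea: 230000 × cos²(77.3°) = 230000 × 0.04833 = 11120 km².
True area of reef system: 376000 × cos²(13.1°) = 376000 × 0.9486 = 356700 km².
Ratio = 11120 / 356700 ≈ 0.0312.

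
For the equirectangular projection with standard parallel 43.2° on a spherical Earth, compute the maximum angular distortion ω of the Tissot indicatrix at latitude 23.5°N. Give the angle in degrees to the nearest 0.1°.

13.1°

With standard parallel φ₀ = 43.2°, the equirectangular projection gives x = Rλ cos φ₀, y = Rφ, so h = 1 and k = cos 43.2° / cos φ.
At 23.5°: h = 1.000, k = 0.7949; principal scales a = 1.000, b = 0.7949.
sin(ω/2) = (a − b)/(a + b) = 0.2051/1.795 = 0.1143, so ω = 2 arcsin(0.1143) ≈ 13.1°.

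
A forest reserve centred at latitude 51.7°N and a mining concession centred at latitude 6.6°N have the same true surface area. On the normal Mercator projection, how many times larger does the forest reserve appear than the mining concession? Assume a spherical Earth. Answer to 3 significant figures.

2.57

On Mercator, area is exaggerated by sec²φ = 1/cos²φ.
At 51.7°: sec²(51.7°) = 1/0.6198² = 2.603.
At 6.6°: sec²(6.6°) = 1/0.9934² = 1.013.
Ratio = 2.603/1.013 = cos²(6.6°)/cos²(51.7°) ≈ 2.57.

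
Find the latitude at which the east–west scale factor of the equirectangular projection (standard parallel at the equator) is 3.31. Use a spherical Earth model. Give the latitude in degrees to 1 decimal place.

Plate carrée: h = 1, k = sec φ along parallels.
sec φ = 3.31  ⇒  cos φ = 0.3021  ⇒  φ ≈ 72.4°.

72.4°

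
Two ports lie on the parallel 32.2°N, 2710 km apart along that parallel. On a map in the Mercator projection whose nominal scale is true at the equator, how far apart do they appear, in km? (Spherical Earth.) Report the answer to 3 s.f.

3200 km

For Mercator, h = k = sec φ (a conformal cylindrical projection has a single point scale, 1/cos φ).
Along the parallel, k = sec 32.2° = 1/0.8462 = 1.182.
Map distance = 2710 × 1.182 ≈ 3200 km.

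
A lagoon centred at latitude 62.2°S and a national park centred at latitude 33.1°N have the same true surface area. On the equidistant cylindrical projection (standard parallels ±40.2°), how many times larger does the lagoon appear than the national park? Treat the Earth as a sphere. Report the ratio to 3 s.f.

1.80

With standard parallel φ₀ = 40.2°, the equirectangular projection gives x = Rλ cos φ₀, y = Rφ, so h = 1 and k = cos 40.2° / cos φ.
Areal scale at 62.2°: h·k = 1.000 × 1.638 = 1.638.
Areal scale at 33.1°: h·k = 1.000 × 0.9118 = 0.9118.
Ratio = 1.638/0.9118 ≈ 1.80.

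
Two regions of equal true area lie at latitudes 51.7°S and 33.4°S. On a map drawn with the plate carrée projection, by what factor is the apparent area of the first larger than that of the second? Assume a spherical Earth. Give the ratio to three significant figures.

For the equirectangular projection with φ₀ = 0 (plate carrée), h = 1 along meridians and k = sec φ along parallels.
Areal scale at 51.7°: h·k = 1.000 × 1.613 = 1.613.
Areal scale at 33.4°: h·k = 1.000 × 1.198 = 1.198.
Ratio = 1.613/1.198 ≈ 1.35.

1.35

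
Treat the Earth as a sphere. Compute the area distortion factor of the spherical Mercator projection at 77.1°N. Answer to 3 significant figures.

For Mercator, h = k = sec φ (a conformal cylindrical projection has a single point scale, 1/cos φ).
Areal scale = k² = sec²φ = 1/cos²(77.1°) = 1/0.2233² = 20.06.

20.1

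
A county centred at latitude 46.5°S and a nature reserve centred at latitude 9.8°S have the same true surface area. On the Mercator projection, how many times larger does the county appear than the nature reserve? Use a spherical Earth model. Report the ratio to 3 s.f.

On Mercator, area is exaggerated by sec²φ = 1/cos²φ.
At 46.5°: sec²(46.5°) = 1/0.6884² = 2.110.
At 9.8°: sec²(9.8°) = 1/0.9854² = 1.030.
Ratio = 2.110/1.030 = cos²(9.8°)/cos²(46.5°) ≈ 2.05.

2.05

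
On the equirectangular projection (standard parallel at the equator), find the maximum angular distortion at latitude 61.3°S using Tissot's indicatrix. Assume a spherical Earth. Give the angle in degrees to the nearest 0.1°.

41.1°

For the equirectangular projection with φ₀ = 0 (plate carrée), h = 1 along meridians and k = sec φ along parallels.
At 61.3°: h = 1.000, k = 2.082; principal scales a = 2.082, b = 1.000.
sin(ω/2) = (a − b)/(a + b) = 1.082/3.082 = 0.3511, so ω = 2 arcsin(0.3511) ≈ 41.1°.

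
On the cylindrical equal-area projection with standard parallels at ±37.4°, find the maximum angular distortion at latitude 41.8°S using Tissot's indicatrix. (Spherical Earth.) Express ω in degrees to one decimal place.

7.3°

Cylindrical equal-area (φ₀ = 37.4°): h = cos φ / cos 37.4° along meridians, k = cos 37.4° / cos φ along parallels; h·k = 1.
At 41.8°: h = 0.9384, k = 1.066; principal scales a = 1.066, b = 0.9384.
sin(ω/2) = (a − b)/(a + b) = 0.1273/2.004 = 0.06350, so ω = 2 arcsin(0.06350) ≈ 7.3°.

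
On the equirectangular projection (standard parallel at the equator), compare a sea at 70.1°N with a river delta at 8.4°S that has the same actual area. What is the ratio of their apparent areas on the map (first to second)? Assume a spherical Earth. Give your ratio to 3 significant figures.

For the equirectangular projection with φ₀ = 0 (plate carrée), h = 1 along meridians and k = sec φ along parallels.
Areal scale at 70.1°: h·k = 1.000 × 2.938 = 2.938.
Areal scale at 8.4°: h·k = 1.000 × 1.011 = 1.011.
Ratio = 2.938/1.011 ≈ 2.91.

2.91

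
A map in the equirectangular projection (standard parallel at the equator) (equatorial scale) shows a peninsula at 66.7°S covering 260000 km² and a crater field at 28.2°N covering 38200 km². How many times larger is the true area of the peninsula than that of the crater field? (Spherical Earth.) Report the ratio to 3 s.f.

Plate carrée has h = 1 and k = sec φ, giving areal scale sec φ; true area = (apparent area) · cos φ.
True area of peninsula: 260000 × cos(66.7°) = 260000 × 0.3955 = 102800 km².
True area of crater field: 38200 × cos(28.2°) = 38200 × 0.8813 = 33670 km².
Ratio = 102800 / 33670 ≈ 3.05.

3.05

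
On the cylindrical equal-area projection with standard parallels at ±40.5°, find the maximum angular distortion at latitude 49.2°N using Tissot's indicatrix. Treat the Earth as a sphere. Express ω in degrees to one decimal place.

17.3°

For cylindrical equal-area with standard parallel φ₀, h = cos φ / cos φ₀ and k = cos φ₀ / cos φ, so h·k = 1.
At 49.2°: h = 0.8593, k = 1.164; principal scales a = 1.164, b = 0.8593.
sin(ω/2) = (a − b)/(a + b) = 0.3044/2.023 = 0.1505, so ω = 2 arcsin(0.1505) ≈ 17.3°.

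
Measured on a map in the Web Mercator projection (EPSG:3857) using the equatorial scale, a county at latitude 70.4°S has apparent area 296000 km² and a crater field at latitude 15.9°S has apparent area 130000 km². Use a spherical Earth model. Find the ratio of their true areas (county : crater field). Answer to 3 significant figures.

0.277

Mercator's areal exaggeration is sec²φ; hence true area = (apparent area) · cos²φ.
True area of county: 296000 × cos²(70.4°) = 296000 × 0.1125 = 33310 km².
True area of crater field: 130000 × cos²(15.9°) = 130000 × 0.9249 = 120200 km².
Ratio = 33310 / 120200 ≈ 0.277.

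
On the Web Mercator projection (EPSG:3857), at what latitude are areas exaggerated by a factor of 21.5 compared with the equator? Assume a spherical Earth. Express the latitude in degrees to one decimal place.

77.5°

Mercator areal scale is sec²φ.
sec²φ = 21.5  ⇒  cos²φ = 0.04651  ⇒  cos φ = 0.2157.
φ = arccos(0.2157) ≈ 77.5°.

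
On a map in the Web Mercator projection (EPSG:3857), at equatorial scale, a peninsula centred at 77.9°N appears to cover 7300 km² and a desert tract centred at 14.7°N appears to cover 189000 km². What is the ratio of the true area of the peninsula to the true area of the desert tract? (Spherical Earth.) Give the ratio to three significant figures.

0.00181

Mercator's areal exaggeration is sec²φ; hence true area = (apparent area) · cos²φ.
True area of peninsula: 7300 × cos²(77.9°) = 7300 × 0.04394 = 320.8 km².
True area of desert tract: 189000 × cos²(14.7°) = 189000 × 0.9356 = 176800 km².
Ratio = 320.8 / 176800 ≈ 0.00181.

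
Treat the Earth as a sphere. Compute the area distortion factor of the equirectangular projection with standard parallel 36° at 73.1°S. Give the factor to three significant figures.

In the equirectangular projection with standard parallel φ₀ = 36° (x = Rλ cos φ₀, y = Rφ), meridians are true-scale (h = 1) and the parallel scale is k = cos φ₀ / cos φ.
Areal scale = h·k = 1 × cos φ₀ / cos φ; at 73.1°, h = 1.000, k = 2.783, so h·k = 2.783.

2.78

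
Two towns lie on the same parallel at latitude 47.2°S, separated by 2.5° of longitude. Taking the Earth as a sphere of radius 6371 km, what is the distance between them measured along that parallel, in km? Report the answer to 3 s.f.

Arc length along a parallel = R cos φ · Δλ (with Δλ in radians).
= 6371 × cos 47.2° × (2.5° × π/180) = 6371 × 0.6794 × 0.04363 ≈ 189 km.

189 km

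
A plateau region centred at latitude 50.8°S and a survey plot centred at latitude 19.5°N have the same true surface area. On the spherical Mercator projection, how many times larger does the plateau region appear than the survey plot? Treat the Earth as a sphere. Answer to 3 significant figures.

2.22

Mercator is conformal with k = sec φ, so areal scale = k² = sec²φ.
At 50.8°: sec²(50.8°) = 1/0.6320² = 2.503.
At 19.5°: sec²(19.5°) = 1/0.9426² = 1.125.
Ratio = 2.503/1.125 = cos²(19.5°)/cos²(50.8°) ≈ 2.22.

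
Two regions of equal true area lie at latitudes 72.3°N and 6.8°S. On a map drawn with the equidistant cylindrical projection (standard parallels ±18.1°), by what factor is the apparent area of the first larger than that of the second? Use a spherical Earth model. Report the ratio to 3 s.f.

In the equirectangular projection with standard parallel φ₀ = 18.1° (x = Rλ cos φ₀, y = Rφ), meridians are true-scale (h = 1) and the parallel scale is k = cos φ₀ / cos φ.
Areal scale at 72.3°: h·k = 1.000 × 3.126 = 3.126.
Areal scale at 6.8°: h·k = 1.000 × 0.9572 = 0.9572.
Ratio = 3.126/0.9572 ≈ 3.27.

3.27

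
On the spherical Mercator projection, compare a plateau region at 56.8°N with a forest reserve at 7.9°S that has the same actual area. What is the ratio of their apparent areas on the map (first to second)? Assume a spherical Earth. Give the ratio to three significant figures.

Mercator is conformal with k = sec φ, so areal scale = k² = sec²φ.
At 56.8°: sec²(56.8°) = 1/0.5476² = 3.335.
At 7.9°: sec²(7.9°) = 1/0.9905² = 1.019.
Ratio = 3.335/1.019 = cos²(7.9°)/cos²(56.8°) ≈ 3.27.

3.27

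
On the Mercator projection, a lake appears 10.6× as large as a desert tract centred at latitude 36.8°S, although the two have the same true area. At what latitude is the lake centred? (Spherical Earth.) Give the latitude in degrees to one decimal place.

75.8°

On Mercator, (apparent₁)/(apparent₂) = sec²φ₁ / sec²φ₂ when true areas are equal.
cos²φ₂ / cos²φ₁ = 10.6  ⇒  cos φ₁ = cos 36.8° / √10.6 = 0.8007/3.256 = 0.2459.
φ₁ = arccos(0.2459) ≈ 75.8°.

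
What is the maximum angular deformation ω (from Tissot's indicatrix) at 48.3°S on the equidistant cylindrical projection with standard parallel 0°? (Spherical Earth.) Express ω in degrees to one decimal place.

Plate carrée maps x = Rλ, y = Rφ. The meridian scale is h = 1 and the parallel scale is k = 1/cos φ = sec φ.
At 48.3°: h = 1.000, k = 1.503; principal scales a = 1.503, b = 1.000.
sin(ω/2) = (a − b)/(a + b) = 0.5032/2.503 = 0.2010, so ω = 2 arcsin(0.2010) ≈ 23.2°.

23.2°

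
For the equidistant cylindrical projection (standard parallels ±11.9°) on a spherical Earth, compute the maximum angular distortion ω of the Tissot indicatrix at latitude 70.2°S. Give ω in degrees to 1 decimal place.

In the equirectangular projection with standard parallel φ₀ = 11.9° (x = Rλ cos φ₀, y = Rφ), meridians are true-scale (h = 1) and the parallel scale is k = cos φ₀ / cos φ.
At 70.2°: h = 1.000, k = 2.889; principal scales a = 2.889, b = 1.000.
sin(ω/2) = (a − b)/(a + b) = 1.889/3.889 = 0.4857, so ω = 2 arcsin(0.4857) ≈ 58.1°.

58.1°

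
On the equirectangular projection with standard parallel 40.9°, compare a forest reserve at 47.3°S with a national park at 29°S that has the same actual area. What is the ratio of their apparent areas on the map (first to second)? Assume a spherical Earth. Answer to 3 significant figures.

1.29

With standard parallel φ₀ = 40.9°, the equirectangular projection gives x = Rλ cos φ₀, y = Rφ, so h = 1 and k = cos 40.9° / cos φ.
Areal scale at 47.3°: h·k = 1.000 × 1.115 = 1.115.
Areal scale at 29°: h·k = 1.000 × 0.8642 = 0.8642.
Ratio = 1.115/0.8642 ≈ 1.29.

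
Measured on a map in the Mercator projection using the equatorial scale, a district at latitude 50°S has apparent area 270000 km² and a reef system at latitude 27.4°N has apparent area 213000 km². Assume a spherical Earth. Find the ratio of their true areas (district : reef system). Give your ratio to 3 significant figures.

On Mercator the areal scale is sec²φ, so true area = apparent × cos²φ.
True area of district: 270000 × cos²(50°) = 270000 × 0.4132 = 111600 km².
True area of reef system: 213000 × cos²(27.4°) = 213000 × 0.7882 = 167900 km².
Ratio = 111600 / 167900 ≈ 0.664.

0.664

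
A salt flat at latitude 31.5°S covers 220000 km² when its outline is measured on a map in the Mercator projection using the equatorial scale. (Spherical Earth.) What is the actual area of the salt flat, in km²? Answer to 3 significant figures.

160000 km²

For Mercator, h = k = sec φ (a conformal cylindrical projection has a single point scale, 1/cos φ).
Areal scale = k² = sec²φ = 1/cos²(31.5°) = 1/0.8526² = 1.376.
True area = apparent / (areal scale) = 220000 / 1.376 ≈ 160000 km².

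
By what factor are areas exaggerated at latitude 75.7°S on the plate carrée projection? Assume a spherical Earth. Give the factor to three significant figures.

4.05

For the equirectangular projection with φ₀ = 0 (plate carrée), h = 1 along meridians and k = sec φ along parallels.
Areal scale = h·k = 1 × sec φ; at 75.7°, h = 1.000, k = 4.049, so h·k = 4.049.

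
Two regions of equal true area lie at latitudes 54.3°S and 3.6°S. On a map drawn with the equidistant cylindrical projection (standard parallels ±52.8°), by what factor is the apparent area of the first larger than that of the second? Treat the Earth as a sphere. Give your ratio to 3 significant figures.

1.71

With standard parallel φ₀ = 52.8°, the equirectangular projection gives x = Rλ cos φ₀, y = Rφ, so h = 1 and k = cos 52.8° / cos φ.
Areal scale at 54.3°: h·k = 1.000 × 1.036 = 1.036.
Areal scale at 3.6°: h·k = 1.000 × 0.6058 = 0.6058.
Ratio = 1.036/0.6058 ≈ 1.71.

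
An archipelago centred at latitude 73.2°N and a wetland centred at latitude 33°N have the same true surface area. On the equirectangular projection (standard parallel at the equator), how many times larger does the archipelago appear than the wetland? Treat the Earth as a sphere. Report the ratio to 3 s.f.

2.90

For the equirectangular projection with φ₀ = 0 (plate carrée), h = 1 along meridians and k = sec φ along parallels.
Areal scale at 73.2°: h·k = 1.000 × 3.460 = 3.460.
Areal scale at 33°: h·k = 1.000 × 1.192 = 1.192.
Ratio = 3.460/1.192 ≈ 2.90.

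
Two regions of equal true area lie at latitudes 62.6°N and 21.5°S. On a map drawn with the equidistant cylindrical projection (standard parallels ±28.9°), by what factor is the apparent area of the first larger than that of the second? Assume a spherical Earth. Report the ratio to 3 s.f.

2.02

With standard parallel φ₀ = 28.9°, the equirectangular projection gives x = Rλ cos φ₀, y = Rφ, so h = 1 and k = cos 28.9° / cos φ.
Areal scale at 62.6°: h·k = 1.000 × 1.902 = 1.902.
Areal scale at 21.5°: h·k = 1.000 × 0.9409 = 0.9409.
Ratio = 1.902/0.9409 ≈ 2.02.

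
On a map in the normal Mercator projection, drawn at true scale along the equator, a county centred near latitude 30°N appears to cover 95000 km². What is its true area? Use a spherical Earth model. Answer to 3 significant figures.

71200 km²

The Mercator projection is conformal; its linear scale factor is the same in every direction and equals sec φ = 1/cos φ.
Areal scale = k² = sec²φ = 1/cos²(30°) = 1/0.8660² = 1.333.
True area = apparent / (areal scale) = 95000 / 1.333 ≈ 71200 km².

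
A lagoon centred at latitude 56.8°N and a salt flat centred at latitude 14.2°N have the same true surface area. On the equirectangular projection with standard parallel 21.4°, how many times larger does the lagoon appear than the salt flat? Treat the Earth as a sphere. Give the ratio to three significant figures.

1.77

With standard parallel φ₀ = 21.4°, the equirectangular projection gives x = Rλ cos φ₀, y = Rφ, so h = 1 and k = cos 21.4° / cos φ.
Areal scale at 56.8°: h·k = 1.000 × 1.700 = 1.700.
Areal scale at 14.2°: h·k = 1.000 × 0.9604 = 0.9604.
Ratio = 1.700/0.9604 ≈ 1.77.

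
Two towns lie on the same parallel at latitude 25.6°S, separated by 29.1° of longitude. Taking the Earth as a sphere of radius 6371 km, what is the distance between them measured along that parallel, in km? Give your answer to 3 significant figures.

Arc length along a parallel = R cos φ · Δλ (with Δλ in radians).
= 6371 × cos 25.6° × (29.1° × π/180) = 6371 × 0.9018 × 0.5079 ≈ 2920 km.

2920 km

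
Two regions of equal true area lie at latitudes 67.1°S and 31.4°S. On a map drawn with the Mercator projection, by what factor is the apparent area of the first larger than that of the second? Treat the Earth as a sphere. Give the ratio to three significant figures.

4.81

Mercator areal scale is sec²φ.
At 67.1°: sec²(67.1°) = 1/0.3891² = 6.604.
At 31.4°: sec²(31.4°) = 1/0.8536² = 1.373.
Ratio = 6.604/1.373 = cos²(31.4°)/cos²(67.1°) ≈ 4.81.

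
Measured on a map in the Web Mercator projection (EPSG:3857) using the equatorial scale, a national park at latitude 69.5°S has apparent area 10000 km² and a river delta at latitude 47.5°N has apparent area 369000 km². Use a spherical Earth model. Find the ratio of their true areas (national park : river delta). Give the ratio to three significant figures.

0.00728

Since Mercator area scale is 1/cos²φ, the true area equals the apparent area multiplied by cos²φ.
True area of national park: 10000 × cos²(69.5°) = 10000 × 0.1226 = 1226 km².
True area of river delta: 369000 × cos²(47.5°) = 369000 × 0.4564 = 168400 km².
Ratio = 1226 / 168400 ≈ 0.00728.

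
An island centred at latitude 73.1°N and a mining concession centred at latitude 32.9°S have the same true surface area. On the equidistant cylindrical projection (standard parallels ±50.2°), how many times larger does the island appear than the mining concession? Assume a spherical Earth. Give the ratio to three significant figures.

The equidistant cylindrical projection with φ₀ = 50.2° has h = 1 (meridians true) and k = cos φ₀ / cos φ along parallels.
Areal scale at 73.1°: h·k = 1.000 × 2.202 = 2.202.
Areal scale at 32.9°: h·k = 1.000 × 0.7624 = 0.7624.
Ratio = 2.202/0.7624 ≈ 2.89.

2.89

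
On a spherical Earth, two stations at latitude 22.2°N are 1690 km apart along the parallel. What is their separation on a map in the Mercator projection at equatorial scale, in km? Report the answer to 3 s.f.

Mercator is conformal, so the point scale is isotropic: h = k = sec φ = 1/cos φ.
Along the parallel, k = sec 22.2° = 1/0.9259 = 1.080.
Map distance = 1690 × 1.080 ≈ 1830 km.

1830 km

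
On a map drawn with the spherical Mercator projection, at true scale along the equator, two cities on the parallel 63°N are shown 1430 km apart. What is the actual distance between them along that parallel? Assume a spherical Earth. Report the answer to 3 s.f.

649 km

The Mercator projection is conformal; its linear scale factor is the same in every direction and equals sec φ = 1/cos φ.
Along the parallel at 63°, map distances are exaggerated by k = sec 63° = 2.203.
True distance = 1430 / 2.203 = 1430 × cos 63° ≈ 649 km.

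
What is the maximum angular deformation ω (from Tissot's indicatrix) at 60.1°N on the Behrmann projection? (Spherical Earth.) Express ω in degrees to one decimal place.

60.3°

The Behrmann projection is cylindrical equal-area with φ₀ = 30°. A cylindrical equal-area projection with standard parallel φ₀ has meridian scale h = cos φ / cos φ₀ and parallel scale k = cos φ₀ / cos φ (so areas are preserved, h·k = 1).
At 60.1°: h = 0.5756, k = 1.737; principal scales a = 1.737, b = 0.5756.
sin(ω/2) = (a − b)/(a + b) = 1.162/2.313 = 0.5023, so ω = 2 arcsin(0.5023) ≈ 60.3°.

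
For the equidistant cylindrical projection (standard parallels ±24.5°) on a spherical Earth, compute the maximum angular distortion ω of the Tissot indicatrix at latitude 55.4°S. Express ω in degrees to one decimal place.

26.8°

With standard parallel φ₀ = 24.5°, the equirectangular projection gives x = Rλ cos φ₀, y = Rφ, so h = 1 and k = cos 24.5° / cos φ.
At 55.4°: h = 1.000, k = 1.602; principal scales a = 1.602, b = 1.000.
sin(ω/2) = (a − b)/(a + b) = 0.6025/2.602 = 0.2315, so ω = 2 arcsin(0.2315) ≈ 26.8°.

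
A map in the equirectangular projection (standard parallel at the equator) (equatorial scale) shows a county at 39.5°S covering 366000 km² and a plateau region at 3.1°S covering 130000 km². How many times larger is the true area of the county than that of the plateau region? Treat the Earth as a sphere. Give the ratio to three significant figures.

2.18

Plate carrée has h = 1 and k = sec φ, giving areal scale sec φ; true area = (apparent area) · cos φ.
True area of county: 366000 × cos(39.5°) = 366000 × 0.7716 = 282400 km².
True area of plateau region: 130000 × cos(3.1°) = 130000 × 0.9985 = 129800 km².
Ratio = 282400 / 129800 ≈ 2.18.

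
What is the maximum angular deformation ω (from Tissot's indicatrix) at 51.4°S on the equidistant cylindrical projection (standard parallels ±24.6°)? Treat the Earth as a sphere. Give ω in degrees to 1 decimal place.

21.5°

The equidistant cylindrical projection with φ₀ = 24.6° has h = 1 (meridians true) and k = cos φ₀ / cos φ along parallels.
At 51.4°: h = 1.000, k = 1.457; principal scales a = 1.457, b = 1.000.
sin(ω/2) = (a − b)/(a + b) = 0.4574/2.457 = 0.1861, so ω = 2 arcsin(0.1861) ≈ 21.5°.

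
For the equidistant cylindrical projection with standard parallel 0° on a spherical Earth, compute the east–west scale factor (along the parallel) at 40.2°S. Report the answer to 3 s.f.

1.31

In the plate carrée (x = Rλ, y = Rφ), meridians are true-scale (h = 1) and parallels are stretched by k = sec φ.
k = 1/cos 40.2° = 1/0.7638 = 1.309.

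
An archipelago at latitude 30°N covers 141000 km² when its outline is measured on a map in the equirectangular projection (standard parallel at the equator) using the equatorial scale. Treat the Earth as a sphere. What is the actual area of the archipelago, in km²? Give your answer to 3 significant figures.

122000 km²

In the plate carrée (x = Rλ, y = Rφ), meridians are true-scale (h = 1) and parallels are stretched by k = sec φ.
Areal scale = h·k = 1 × sec φ; at 30°, h = 1.000, k = 1.155, so h·k = 1.155.
True area = apparent / (areal scale) = 141000 / 1.155 ≈ 122000 km².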